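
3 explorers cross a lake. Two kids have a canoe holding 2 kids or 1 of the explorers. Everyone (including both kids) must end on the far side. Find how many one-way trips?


Per crossing of one of the explorers: kids→, one←, one of the explorers→, one← = 4 trips
3 × 4 = 12, + 1 final kids→ = 13
Minimum trips = 13

13


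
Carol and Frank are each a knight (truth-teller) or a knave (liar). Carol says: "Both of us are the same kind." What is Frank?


Carol says: "Both of us are the same kind."
Case 1: Carol is a Knight (truth-teller)
  Statement is true → they ARE the same → Frank is also a Knight
Case 2: Carol is a Knave (liar)
  Statement is false → they are NOT the same → Frank is a Knight
In both cases, Frank is a Knight.

Knight


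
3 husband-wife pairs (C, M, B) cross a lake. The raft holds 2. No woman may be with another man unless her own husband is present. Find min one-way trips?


Label couples C, M, B (H = husband, W = wife).
Counting alone: 6 people, the raft carries 2 and someone must bring it back, so each round trip nets at most +1 on the far side until the last crossing → at least 9 trips. The jealousy constraint makes 9 impossible; the shortest valid schedule has 11:
1. WC+WM →  (far: WC,WM; near: HC,HM,HB,WB)
2. WC ←       (far: WM; near: HC,HM,HB,WC,WB)
3. WC+WB →  (far: WC,WM,WB; near: HC,HM,HB)
4. WC ←       (far: WM,WB; near: HC,HM,HB,WC)
5. HM+HB →  (far: HM,WM,HB,WB; near: HC,WC)
6. HM+WM ←  (far: HB,WB; near: HC,WC,HM,WM)
7. HC+HM →  (far: HC,HM,HB,WB; near: WC,WM)
8. WB ←       (far: HC,HM,HB; near: WC,WM,WB)
9. WC+WM →  (far: HC,WC,HM,WM,HB; near: WB)
10. HB ←      (far: HC,WC,HM,WM; near: HB,WB)
11. HB+WB → (far: all six; near: empty)
In every state each wife is either with her husband or with no other man.
Minimum trips = 11

11


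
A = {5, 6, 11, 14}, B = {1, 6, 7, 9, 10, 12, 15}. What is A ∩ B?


A = {5, 6, 11, 14}
B = {1, 6, 7, 9, 10, 12, 15}
Operation: intersection
Elements in both: 6

{6}


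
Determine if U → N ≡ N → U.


Expression 1: U → N
Expression 2: N → U
Truth table (U N | Expr1 Expr2):
  T T |   T     T
  T F |   F     T   ← differ
  F T |   T     F   ← differ
  F F |   T     T
Counterexample: U=T, N=F gives Expr1 = F but Expr2 = T, so the expressions are NOT logically equivalent.

No


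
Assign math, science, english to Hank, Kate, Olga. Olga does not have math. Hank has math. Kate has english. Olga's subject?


From clues:
  Kate → english
  Hank → math
By elimination, Olga gets the remaining.

science


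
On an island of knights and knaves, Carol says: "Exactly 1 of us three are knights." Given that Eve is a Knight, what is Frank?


Carol claims exactly 1 knights among Carol, Eve, Frank.
Given: Eve is a Knight.

Case 1: Carol is a Knight (tells truth)
  Then exactly 1 of the three are knights.
  Counting Carol, Eve: 2 knight(s) so far. Need -1 more → impossible.
Case 2: Carol is a Knave (lies)
  Then the count is NOT 1.
  If Frank = Knave, count = 1 = 1 → claim would be true, contradicts lie.
  If Frank = Knight, count = 2 ≠ 1 → lie confirmed ✓

Frank is a Knight.

Knight


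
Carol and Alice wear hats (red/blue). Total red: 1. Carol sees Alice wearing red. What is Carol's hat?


Total red = 1, Alice = red
Red accounted for: 1
Remaining for Carol: 0
Carol's hat is blue.

blue


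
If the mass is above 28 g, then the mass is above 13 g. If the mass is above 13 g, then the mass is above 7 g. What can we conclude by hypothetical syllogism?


Hypothetical syllogism: P → Q, Q → R ⊢ P → R
Premise 1: the mass is above 28 g → the mass is above 13 g
Premise 2: the mass is above 13 g → the mass is above 7 g
Chain the implications: the middle term (the mass is above 13 g) links the two.
Conclusion: If the mass is above 28 g, then the mass is above 7 g.

If the mass is above 28 g, then the mass is above 7 g.


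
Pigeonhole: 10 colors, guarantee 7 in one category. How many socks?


Pigeonhole: to guarantee k in one of n categories, need (k-1)×n + 1.
k = 7, n = 10
Minimum = (7-1) × 10 + 1 = 6 × 10 + 1

61


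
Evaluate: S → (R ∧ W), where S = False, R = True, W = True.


S = False, R = True, W = True
Step 1: R ∧ W = True AND True = True
Step 2: S → (True): false only when S=True and consequent=False.
Result: True

True


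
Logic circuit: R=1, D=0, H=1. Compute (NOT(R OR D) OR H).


R OR D = 1
NOT(1) = 0
0 OR 1 = 1

1


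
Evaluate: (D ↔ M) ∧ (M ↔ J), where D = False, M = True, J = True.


D = False, M = True, J = True
Step 1: D ↔ M is true when D and M have the same value. Result: False
Step 2: M ↔ J is true when M and J have the same value. Result: True
Step 3: False ∧ True = False

False


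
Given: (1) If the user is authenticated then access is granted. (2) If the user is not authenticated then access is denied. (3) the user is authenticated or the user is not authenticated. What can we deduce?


Constructive dilemma: (P → Q) ∧ (R → S), P ∨ R ⊢ Q ∨ S
Premise 1: the user is authenticated → access is granted
Premise 2: the user is not authenticated → access is denied
Premise 3: the user is authenticated ∨ the user is not authenticated
Case 1: Assuming the user is authenticated, then by Premise 1, access is granted.
Case 2: Assuming the user is not authenticated, then by Premise 2, access is denied.
Since one of the user is authenticated or the user is not authenticated must hold, we get access is granted or access is denied.

Access is granted or access is denied.


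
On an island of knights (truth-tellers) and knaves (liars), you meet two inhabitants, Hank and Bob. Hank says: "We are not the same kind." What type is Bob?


Hank says: "We are not the same kind."
Case 1: Hank is a Knight (truth-teller)
  Statement is true → they ARE different → Bob is a Knave
Case 2: Hank is a Knave (liar)
  Statement is false → they are NOT different → Bob is a Knave
In both cases, Bob is a Knave.

Knave


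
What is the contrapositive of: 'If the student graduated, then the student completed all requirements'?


Original: If the student graduated, then the student completed all requirements
Contrapositive: If ¬Q, then ¬P
Negate Q: not (the student completed all requirements)
Negate P: not (the student graduated)

If not (the student completed all requirements), then not (the student graduated).


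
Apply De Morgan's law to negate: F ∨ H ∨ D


De Morgan's law: ¬(P ∨ Q ∨ R) ≡ ¬P ∧ ¬Q ∧ ¬R
¬(F ∨ H ∨ D) = ¬F ∧ ¬H ∧ ¬D

¬F ∧ ¬H ∧ ¬D


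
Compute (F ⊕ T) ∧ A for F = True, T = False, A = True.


F = True, T = False, A = True
Step 1: F ⊕ T = True XOR False = True
Step 2: True ∧ A = True AND True = True
XOR true when exactly one of F,T is true; then AND with A.

True


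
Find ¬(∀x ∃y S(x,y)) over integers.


Original: ∀x ∃y S(x,y)
Rule: ¬∀→∃, ¬∃→∀, negate predicate.
Negation: ∃x ∀y ¬S(x,y)

∃x ∀y ¬S(x,y)


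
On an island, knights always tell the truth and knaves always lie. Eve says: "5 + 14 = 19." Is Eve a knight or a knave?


Statement: "5 + 14 = 19."
Actual: 5 + 14 = 19
Claimed: 19
Statement is TRUE → Eve tells the truth → Knight

Knight


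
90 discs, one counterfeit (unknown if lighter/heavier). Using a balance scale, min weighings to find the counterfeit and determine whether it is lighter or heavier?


Let n = 90. 180 possibilities (n discs × lighter/heavier); each weighing has 3 outcomes.
Bound for k weighings: say the first weighing puts j discs on each pan. If it tips, the 2j weighed discs remain suspects (each with a known direction) and k-1 weighings give 3^(k-1) outcomes; 3^(k-1) is odd, so 2j ≤ 3^(k-1) - 1. If it balances, the n - 2j unweighed discs remain with direction unknown: 2(n - 2j) ≤ 3^(k-1) - 1 by the same parity argument. Adding, n ≤ (3^(k-1) - 1) + (3^(k-1) - 1)/2 = (3^k - 3)/2, and the classical three-group strategy achieves this (3 discs in 2 weighings, 12 in 3, 39 in 4, 120 in 5).
So we need the smallest k with (3^k - 3)/2 ≥ 90.
k = 4: (3^4 - 3)/2 = 39 < 90 ✗
k = 5: (3^5 - 3)/2 = 120 ≥ 90 ✓

5


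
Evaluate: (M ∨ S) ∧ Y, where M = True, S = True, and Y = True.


M = True, S = True, Y = True
Step 1: M ∨ S = True OR True = True
Step 2: True ∧ Y = True AND True = True
OR is true when at least one operand is true; AND requires both.

True


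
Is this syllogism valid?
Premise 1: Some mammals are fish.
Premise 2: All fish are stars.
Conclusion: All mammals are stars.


Premise 1: Some mammals are fish.
Premise 2: All fish are stars.
Conclusion: All mammals are stars.
Fallacy: illicit minor. The minor term (mammals) is distributed in the conclusion ('All mammals ...') but undistributed in its premise ('Some mammals are fish' doesn't cover all mammals).
Only 'Some mammals are stars' follows, not 'All'.

Invalid


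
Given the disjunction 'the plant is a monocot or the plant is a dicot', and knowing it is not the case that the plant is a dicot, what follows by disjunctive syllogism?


Disjunctive syllogism: P ∨ Q, ¬P ⊢ Q
Disjunction: the plant is a monocot ∨ the plant is a dicot
We know it is not the case that the plant is a dicot.
By disjunctive syllogism, the other disjunct must be true.

The plant is a monocot


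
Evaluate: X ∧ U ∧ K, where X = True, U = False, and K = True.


X = True, U = False, K = True
Step 1: X ∧ U = True AND False = False
Step 2: (False) ∧ K = (False) AND True = False
AND is true only when ALL operands are true.

False


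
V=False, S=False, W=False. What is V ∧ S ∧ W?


V = False, S = False, W = False
Expression: V ∧ S ∧ W
Step 1: V ∧ S = False AND False = False
Step 2: (False) ∧ W = False AND False = False

False


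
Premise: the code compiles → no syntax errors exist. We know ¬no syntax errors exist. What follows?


Modus tollens: P → Q, ¬Q ⊢ ¬P
P: the code compiles
Q: no syntax errors exist
We have P → Q and Q is false.
By modus tollens, P must be false.

It is not the case that the code compiles


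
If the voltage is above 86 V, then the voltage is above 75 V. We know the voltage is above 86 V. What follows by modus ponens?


Modus ponens: P → Q, P ⊢ Q
P: the voltage is above 86 V
Q: the voltage is above 75 V
We have P → Q and P is true.
By modus ponens, Q must be true.

The voltage is above 75 V


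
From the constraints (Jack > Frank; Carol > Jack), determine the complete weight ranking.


Constraints: Jack > Frank; Carol > Jack
Method: at each step, the next-highest is the one remaining person who never appears on the smaller side of a constraint between remaining people.
  Step 1: remaining {Frank, Jack, Carol}; on the smaller side: {Frank, Jack} → Carol is next (Carol > Jack).
  Step 2: remaining {Frank, Jack}; on the smaller side: {Frank} → Jack is next (Jack > Frank).
  Step 3: only Frank remains → lowest.
Final ranking (highest to lowest):

Carol > Jack > Frank


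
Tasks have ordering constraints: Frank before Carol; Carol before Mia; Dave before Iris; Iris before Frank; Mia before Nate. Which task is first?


Constraints: Frank before Carol; Carol before Mia; Dave before Iris; Iris before Frank; Mia before Nate
The first task can have nothing scheduled before it, so it must never appear on the right of a 'before'.
Tasks appearing after some 'before': Carol, Mia, Iris, Frank, Nate.
The only task not in that list is Dave → it is first.

Dave


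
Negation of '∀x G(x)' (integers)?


Original: ∀x G(x)
Rule: ¬∀→∃, ¬∃→∀, negate predicate.
Negation: ∃x ¬G(x)

∃x ¬G(x)


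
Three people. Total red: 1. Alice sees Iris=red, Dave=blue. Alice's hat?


Total red = 1, seen red = 1
Own red = 1 - 1 = 0
Alice's hat is blue.

blue


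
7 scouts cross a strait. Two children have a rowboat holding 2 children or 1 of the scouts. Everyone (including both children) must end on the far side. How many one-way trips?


Per crossing of one of the scouts: children→, one←, one of the scouts→, one← = 4 trips
7 × 4 = 28, + 1 final children→ = 29
Minimum trips = 29

29


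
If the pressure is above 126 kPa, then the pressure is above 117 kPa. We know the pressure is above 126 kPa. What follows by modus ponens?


Modus ponens: P → Q, P ⊢ Q
P: the pressure is above 126 kPa
Q: the pressure is above 117 kPa
We have P → Q and P is true.
By modus ponens, Q must be true.

The pressure is above 117 kPa


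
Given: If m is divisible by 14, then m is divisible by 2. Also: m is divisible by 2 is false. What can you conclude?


Modus tollens: P → Q, ¬Q ⊢ ¬P
P: m is divisible by 14
Q: m is divisible by 2
We have P → Q and Q is false.
By modus tollens, P must be false.

It is not the case that m is divisible by 14


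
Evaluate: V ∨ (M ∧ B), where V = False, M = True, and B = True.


V = False, M = True, B = True
Step 1: M ∧ B = True AND True = True
Step 2: V ∨ True = False OR True = True
AND evaluated first (higher precedence); then OR applied.

True


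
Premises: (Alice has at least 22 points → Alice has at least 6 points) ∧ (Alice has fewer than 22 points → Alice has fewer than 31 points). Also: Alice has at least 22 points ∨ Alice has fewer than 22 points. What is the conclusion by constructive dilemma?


Constructive dilemma: (P → Q) ∧ (R → S), P ∨ R ⊢ Q ∨ S
Premise 1: Alice has at least 22 points → Alice has at least 6 points
Premise 2: Alice has fewer than 22 points → Alice has fewer than 31 points
Premise 3: Alice has at least 22 points ∨ Alice has fewer than 22 points
Case 1: Assuming Alice has at least 22 points, then by Premise 1, Alice has at least 6 points.
Case 2: Assuming Alice has fewer than 22 points, then by Premise 2, Alice has fewer than 31 points.
Since one of Alice has at least 22 points or Alice has fewer than 22 points must hold, we get Alice has at least 6 points or Alice has fewer than 31 points.

Alice has at least 6 points or Alice has fewer than 31 points.


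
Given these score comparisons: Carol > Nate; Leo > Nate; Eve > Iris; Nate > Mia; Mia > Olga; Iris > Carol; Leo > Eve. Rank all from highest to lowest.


Constraints: Carol > Nate; Leo > Nate; Eve > Iris; Nate > Mia; Mia > Olga; Iris > Carol; Leo > Eve
Method: at each step, the next-highest is the one remaining person who never appears on the smaller side of a constraint between remaining people.
  Step 1: remaining {Mia, Olga, Iris, Leo, Eve, Carol, Nate}; on the smaller side: {Mia, Olga, Iris, Eve, Carol, Nate} → Leo is next (Leo > Nate; Leo > Eve).
  Step 2: remaining {Mia, Olga, Iris, Eve, Carol, Nate}; on the smaller side: {Mia, Olga, Iris, Carol, Nate} → Eve is next (Eve > Iris).
  Step 3: remaining {Mia, Olga, Iris, Carol, Nate}; on the smaller side: {Mia, Olga, Carol, Nate} → Iris is next (Iris > Carol).
  Step 4: remaining {Mia, Olga, Carol, Nate}; on the smaller side: {Mia, Olga, Nate} → Carol is next (Carol > Nate).
  Step 5: remaining {Mia, Olga, Nate}; on the smaller side: {Mia, Olga} → Nate is next (Nate > Mia).
  Step 6: remaining {Mia, Olga}; on the smaller side: {Olga} → Mia is next (Mia > Olga).
  Step 7: only Olga remains → lowest.
Final ranking (highest to lowest):

Leo > Eve > Iris > Carol > Nate > Mia > Olga


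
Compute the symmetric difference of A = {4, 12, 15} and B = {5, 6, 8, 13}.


A = {4, 12, 15}
B = {5, 6, 8, 13}
Operation: symmetric difference
In A only: [4, 12, 15], in B only: [5, 6, 8, 13]

{4, 5, 6, 8, 12, 13, 15}


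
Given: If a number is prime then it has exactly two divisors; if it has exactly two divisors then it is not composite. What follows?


Hypothetical syllogism: P → Q, Q → R ⊢ P → R
Premise 1: a number is prime → it has exactly two divisors
Premise 2: it has exactly two divisors → it is not composite
Chain the implications: the middle term (it has exactly two divisors) links the two.
Conclusion: If a number is prime, then it is not composite.

If a number is prime, then it is not composite.


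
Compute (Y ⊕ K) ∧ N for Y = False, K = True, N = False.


Y = False, K = True, N = False
Step 1: Y ⊕ K = False XOR True = True
Step 2: True ∧ N = True AND False = False
XOR true when exactly one of Y,K is true; then AND with N.

False


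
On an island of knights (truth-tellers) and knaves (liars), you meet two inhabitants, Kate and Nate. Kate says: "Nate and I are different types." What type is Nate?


Kate says: "Nate and I are different types."
Case 1: Kate is a Knight (truth-teller)
  Statement is true → they ARE different → Nate is a Knave
Case 2: Kate is a Knave (liar)
  Statement is false → they are NOT different → Nate is a Knave
In both cases, Nate is a Knave.

Knave


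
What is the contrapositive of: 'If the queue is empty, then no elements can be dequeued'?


Original: If the queue is empty, then no elements can be dequeued
Contrapositive: If ¬Q, then ¬P
Negate Q: not (no elements can be dequeued)
Negate P: not (the queue is empty)

If not (no elements can be dequeued), then not (the queue is empty).


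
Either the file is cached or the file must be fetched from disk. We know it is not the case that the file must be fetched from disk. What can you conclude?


Disjunctive syllogism: P ∨ Q, ¬P ⊢ Q
Disjunction: the file is cached ∨ the file must be fetched from disk
We know it is not the case that the file must be fetched from disk.
By disjunctive syllogism, the other disjunct must be true.

The file is cached


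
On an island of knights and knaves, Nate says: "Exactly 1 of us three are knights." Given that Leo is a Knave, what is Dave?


Nate claims exactly 1 knights among Nate, Leo, Dave.
Given: Leo is a Knave.

Case 1: Nate is a Knight (tells truth)
  Then exactly 1 of the three are knights.
  Counting Nate, Leo: 1 knight(s) so far. Need 0 more → Dave = Knave.
Case 2: Nate is a Knave (lies)
  Then the count is NOT 1.
  If Dave = Knight, count = 1 = 1 → claim would be true, contradicts lie.
  If Dave = Knave, count = 0 ≠ 1 → lie confirmed ✓

Dave is a Knave.

Knave


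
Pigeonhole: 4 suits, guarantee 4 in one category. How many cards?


Pigeonhole: to guarantee k in one of n categories, need (k-1)×n + 1.
k = 4, n = 4
Minimum = (4-1) × 4 + 1 = 3 × 4 + 1

13


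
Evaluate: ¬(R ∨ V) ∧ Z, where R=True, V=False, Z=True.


R = True, V = False, Z = True
Expression: ¬(R ∨ V) ∧ Z
Step 1: R ∨ V = True OR False = True
Step 2: ¬(R ∨ V) = NOT True = False
Step 3: (False) ∧ Z = False AND True = False

False


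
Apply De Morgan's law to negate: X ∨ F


De Morgan's law: ¬(P ∨ Q) ≡ ¬P ∧ ¬Q
¬(X ∨ F) = ¬X ∧ ¬F

¬X ∧ ¬F


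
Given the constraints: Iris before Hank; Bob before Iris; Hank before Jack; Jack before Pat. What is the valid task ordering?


Constraints: Iris before Hank; Bob before Iris; Hank before Jack; Jack before Pat
Method: repeatedly schedule the remaining task that has no remaining task required before it.
  Step 1: remaining {Iris, Jack, Hank, Bob, Pat}; every task except Bob still has a predecessor pending → schedule Bob.
  Step 2: remaining {Iris, Jack, Hank, Pat}; every task except Iris still has a predecessor pending → schedule Iris.
  Step 3: remaining {Jack, Hank, Pat}; every task except Hank still has a predecessor pending → schedule Hank.
  Step 4: remaining {Jack, Pat}; every task except Jack still has a predecessor pending → schedule Jack.
  Step 5: only Pat remains → schedule Pat.
Resulting order:

Bob → Iris → Hank → Jack → Pat


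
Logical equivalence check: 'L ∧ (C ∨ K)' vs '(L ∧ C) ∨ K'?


Expression 1: L ∧ (C ∨ K)
Expression 2: (L ∧ C) ∨ K
Truth table (L C K | Expr1 Expr2):
  T T T |   T     T
  T T F |   T     T
  T F T |   T     T
  T F F |   F     F
  F T T |   F     T   ← differ
  F T F |   F     F
  F F T |   F     T   ← differ
  F F F |   F     F
Counterexample: L=F, C=T, K=T gives Expr1 = F but Expr2 = T, so the expressions are NOT logically equivalent.

No


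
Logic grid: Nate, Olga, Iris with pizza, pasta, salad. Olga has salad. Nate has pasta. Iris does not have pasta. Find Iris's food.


From clues:
  Nate → pasta
  Olga → salad
By elimination, Iris gets the remaining.

pizza


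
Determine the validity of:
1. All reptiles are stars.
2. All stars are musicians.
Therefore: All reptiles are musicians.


Premise 1: All reptiles are stars.
Premise 2: All stars are musicians.
Conclusion: All reptiles are musicians.
Barbara syllogism (AAA-1): All A are B, All B are C → All A are C.
Middle term (stars) distributed in premise 2.

Valid


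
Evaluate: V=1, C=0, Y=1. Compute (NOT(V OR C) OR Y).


V OR C = 1
NOT(1) = 0
0 OR 1 = 1

1


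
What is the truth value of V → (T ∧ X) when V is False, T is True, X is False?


V = False, T = True, X = False
Step 1: T ∧ X = True AND False = False
Step 2: V → (False): false only when V=True and consequent=False.
Result: True

True


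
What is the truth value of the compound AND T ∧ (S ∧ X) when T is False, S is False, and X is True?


T = False, S = False, X = True
Step 1: S ∧ X = False AND True = False
Step 2: T ∧ False = False AND False = False
AND is true only when ALL operands are true.

False


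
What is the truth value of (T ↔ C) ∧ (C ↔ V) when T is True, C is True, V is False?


T = True, C = True, V = False
Step 1: T ↔ C is true when T and C have the same value. Result: True
Step 2: C ↔ V is true when C and V have the same value. Result: False
Step 3: True ∧ False = False

False


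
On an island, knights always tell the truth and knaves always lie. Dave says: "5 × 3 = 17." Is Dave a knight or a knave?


Statement: "5 × 3 = 17."
Actual: 5 × 3 = 15
Claimed: 17
Statement is FALSE → Dave lies → Knave

Knave


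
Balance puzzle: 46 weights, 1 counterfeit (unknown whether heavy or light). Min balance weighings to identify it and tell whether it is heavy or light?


Let n = 46. 92 possibilities (n weights × lighter/heavier); each weighing has 3 outcomes.
Bound for k weighings: say the first weighing puts j weights on each pan. If it tips, the 2j weighed weights remain suspects (each with a known direction) and k-1 weighings give 3^(k-1) outcomes; 3^(k-1) is odd, so 2j ≤ 3^(k-1) - 1. If it balances, the n - 2j unweighed weights remain with direction unknown: 2(n - 2j) ≤ 3^(k-1) - 1 by the same parity argument. Adding, n ≤ (3^(k-1) - 1) + (3^(k-1) - 1)/2 = (3^k - 3)/2, and the classical three-group strategy achieves this (3 weights in 2 weighings, 12 in 3, 39 in 4, 120 in 5).
So we need the smallest k with (3^k - 3)/2 ≥ 46.
k = 4: (3^4 - 3)/2 = 39 < 46 ✗
k = 5: (3^5 - 3)/2 = 120 ≥ 46 ✓

5


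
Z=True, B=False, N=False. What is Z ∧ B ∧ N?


Z = True, B = False, N = False
Expression: Z ∧ B ∧ N
Step 1: Z ∧ B = True AND False = False
Step 2: (False) ∧ N = False AND False = False

False


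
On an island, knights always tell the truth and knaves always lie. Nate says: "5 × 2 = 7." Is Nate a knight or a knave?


Statement: "5 × 2 = 7."
Actual: 5 × 2 = 10
Claimed: 7
Statement is FALSE → Nate lies → Knave

Knave


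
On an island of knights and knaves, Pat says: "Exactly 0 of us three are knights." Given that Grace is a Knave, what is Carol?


Pat claims exactly 0 knights among Pat, Grace, Carol.
Given: Grace is a Knave.

Case 1: Pat is a Knight (tells truth)
  Then exactly 0 of the three are knights.
  Counting Pat, Grace: 1 knight(s) so far. Need -1 more → impossible.
Case 2: Pat is a Knave (lies)
  Then the count is NOT 0.
  If Carol = Knave, count = 0 = 0 → claim would be true, contradicts lie.
  If Carol = Knight, count = 1 ≠ 0 → lie confirmed ✓

Carol is a Knight.

Knight


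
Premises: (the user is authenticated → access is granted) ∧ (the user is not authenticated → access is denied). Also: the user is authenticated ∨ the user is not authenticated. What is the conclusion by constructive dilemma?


Constructive dilemma: (P → Q) ∧ (R → S), P ∨ R ⊢ Q ∨ S
Premise 1: the user is authenticated → access is granted
Premise 2: the user is not authenticated → access is denied
Premise 3: the user is authenticated ∨ the user is not authenticated
Case 1: Assuming the user is authenticated, then by Premise 1, access is granted.
Case 2: Assuming the user is not authenticated, then by Premise 2, access is denied.
Since one of the user is authenticated or the user is not authenticated must hold, we get access is granted or access is denied.

Access is granted or access is denied.


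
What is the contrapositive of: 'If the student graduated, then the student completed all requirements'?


Original: If the student graduated, then the student completed all requirements
Contrapositive: If ¬Q, then ¬P
Negate Q: not (the student completed all requirements)
Negate P: not (the student graduated)

If not (the student completed all requirements), then not (the student graduated).


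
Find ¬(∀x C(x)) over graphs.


Original: ∀x C(x)
Rule: ¬∀→∃, ¬∃→∀, negate predicate.
Negation: ∃x ¬C(x)

∃x ¬C(x)


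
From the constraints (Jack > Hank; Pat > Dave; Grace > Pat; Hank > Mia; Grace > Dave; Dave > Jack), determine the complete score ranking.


Constraints: Jack > Hank; Pat > Dave; Grace > Pat; Hank > Mia; Grace > Dave; Dave > Jack
Method: at each step, the next-highest is the one remaining person who never appears on the smaller side of a constraint between remaining people.
  Step 1: remaining {Grace, Pat, Mia, Jack, Dave, Hank}; on the smaller side: {Pat, Mia, Jack, Dave, Hank} → Grace is next (Grace > Pat; Grace > Dave).
  Step 2: remaining {Pat, Mia, Jack, Dave, Hank}; on the smaller side: {Mia, Jack, Dave, Hank} → Pat is next (Pat > Dave).
  Step 3: remaining {Mia, Jack, Dave, Hank}; on the smaller side: {Mia, Jack, Hank} → Dave is next (Dave > Jack).
  Step 4: remaining {Mia, Jack, Hank}; on the smaller side: {Mia, Hank} → Jack is next (Jack > Hank).
  Step 5: remaining {Mia, Hank}; on the smaller side: {Mia} → Hank is next (Hank > Mia).
  Step 6: only Mia remains → lowest.
Final ranking (highest to lowest):

Grace > Pat > Dave > Jack > Hank > Mia


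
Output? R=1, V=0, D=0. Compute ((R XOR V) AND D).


R XOR V = 1^0 = 1
1 AND 0 = 0

0


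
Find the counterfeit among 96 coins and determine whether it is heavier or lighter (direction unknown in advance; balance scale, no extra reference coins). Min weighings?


Let n = 96. 192 possibilities (n coins × lighter/heavier); each weighing has 3 outcomes.
Bound for k weighings: say the first weighing puts j coins on each pan. If it tips, the 2j weighed coins remain suspects (each with a known direction) and k-1 weighings give 3^(k-1) outcomes; 3^(k-1) is odd, so 2j ≤ 3^(k-1) - 1. If it balances, the n - 2j unweighed coins remain with direction unknown: 2(n - 2j) ≤ 3^(k-1) - 1 by the same parity argument. Adding, n ≤ (3^(k-1) - 1) + (3^(k-1) - 1)/2 = (3^k - 3)/2, and the classical three-group strategy achieves this (3 coins in 2 weighings, 12 in 3, 39 in 4, 120 in 5).
So we need the smallest k with (3^k - 3)/2 ≥ 96.
k = 4: (3^4 - 3)/2 = 39 < 96 ✗
k = 5: (3^5 - 3)/2 = 120 ≥ 96 ✓

5


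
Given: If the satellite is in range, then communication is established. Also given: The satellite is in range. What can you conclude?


Modus ponens: P → Q, P ⊢ Q
P: the satellite is in range
Q: communication is established
We have P → Q and P is true.
By modus ponens, Q must be true.

Communication is established


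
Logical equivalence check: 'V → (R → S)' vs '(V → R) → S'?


Expression 1: V → (R → S)
Expression 2: (V → R) → S
Truth table (V R S | Expr1 Expr2):
  T T T |   T     T
  T T F |   F     F
  T F T |   T     T
  T F F |   T     T
  F T T |   T     T
  F T F |   T     F   ← differ
  F F T |   T     T
  F F F |   T     F   ← differ
Counterexample: V=F, R=T, S=F gives Expr1 = T but Expr2 = F, so the expressions are NOT logically equivalent.

No


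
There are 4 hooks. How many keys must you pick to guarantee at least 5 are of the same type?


Pigeonhole: to guarantee k in one of n categories, need (k-1)×n + 1.
k = 5, n = 4
Minimum = (5-1) × 4 + 1 = 4 × 4 + 1

17


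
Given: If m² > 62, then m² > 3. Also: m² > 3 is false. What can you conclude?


Modus tollens: P → Q, ¬Q ⊢ ¬P
P: m² > 62
Q: m² > 3
We have P → Q and Q is false.
By modus tollens, P must be false.

It is not the case that m² > 62


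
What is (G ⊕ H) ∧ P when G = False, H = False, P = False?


G = False, H = False, P = False
Step 1: G ⊕ H = False XOR False = False
Step 2: False ∧ P = False AND False = False
XOR true when exactly one of G,H is true; then AND with P.

False


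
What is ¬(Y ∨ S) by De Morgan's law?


De Morgan's law: ¬(P ∨ Q) ≡ ¬P ∧ ¬Q
¬(Y ∨ S) = ¬Y ∧ ¬S

¬Y ∧ ¬S


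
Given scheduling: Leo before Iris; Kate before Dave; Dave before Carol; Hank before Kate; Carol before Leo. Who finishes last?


Constraints: Leo before Iris; Kate before Dave; Dave before Carol; Hank before Kate; Carol before Leo
The last task can have nothing scheduled after it, so it must never appear on the left of a 'before'.
Tasks appearing before some other task: Leo, Kate, Dave, Hank, Carol.
The only task not in that list is Iris → it is last.

Iris


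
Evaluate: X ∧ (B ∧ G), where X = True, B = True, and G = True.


X = True, B = True, G = True
Step 1: B ∧ G = True AND True = True
Step 2: X ∧ True = True AND True = True
AND is true only when ALL operands are true.

True


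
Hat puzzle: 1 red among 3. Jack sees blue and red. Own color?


Total red = 1, seen red = 1
Own red = 1 - 1 = 0
Jack's hat is blue.

blue


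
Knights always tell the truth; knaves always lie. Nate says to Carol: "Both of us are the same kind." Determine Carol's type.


Nate says: "Both of us are the same kind."
Case 1: Nate is a Knight (truth-teller)
  Statement is true → they ARE the same → Carol is also a Knight
Case 2: Nate is a Knave (liar)
  Statement is false → they are NOT the same → Carol is a Knight
In both cases, Carol is a Knight.

Knight


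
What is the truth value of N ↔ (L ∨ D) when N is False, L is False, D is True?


N = False, L = False, D = True
Step 1: L ∨ D = False OR True = True
Step 2: N ↔ (True): true when both sides have same truth value.
Result: False ↔ True = False

False


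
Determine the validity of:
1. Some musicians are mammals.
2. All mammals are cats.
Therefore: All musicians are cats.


Premise 1: Some musicians are mammals.
Premise 2: All mammals are cats.
Conclusion: All musicians are cats.
Fallacy: illicit minor. The minor term (musicians) is distributed in the conclusion ('All musicians ...') but undistributed in its premise ('Some musicians are mammals' doesn't cover all musicians).
Only 'Some musicians are cats' follows, not 'All'.

Invalid


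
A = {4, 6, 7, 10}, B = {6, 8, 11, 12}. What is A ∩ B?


A = {4, 6, 7, 10}
B = {6, 8, 11, 12}
Operation: intersection
Elements in both: 6

{6}


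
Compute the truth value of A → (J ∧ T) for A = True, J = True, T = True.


A = True, J = True, T = True
Step 1: J ∧ T = True AND True = True
Step 2: A → (True): false only when A=True and consequent=False.
Result: True

True


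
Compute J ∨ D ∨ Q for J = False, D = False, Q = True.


J = False, D = False, Q = True
Step 1: J ∨ D = False OR False = False
Step 2: False ∨ Q = False OR True = True
OR is true when at least one operand is true.

True


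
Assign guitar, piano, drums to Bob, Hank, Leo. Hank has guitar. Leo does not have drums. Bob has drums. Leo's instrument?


From clues:
  Hank → guitar
  Bob → drums
By elimination, Leo gets the remaining.

piano


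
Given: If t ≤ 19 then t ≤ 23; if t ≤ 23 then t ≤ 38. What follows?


Hypothetical syllogism: P → Q, Q → R ⊢ P → R
Premise 1: t ≤ 19 → t ≤ 23
Premise 2: t ≤ 23 → t ≤ 38
Chain the implications: the middle term (t ≤ 23) links the two.
Conclusion: If t ≤ 19, then t ≤ 38.

If t ≤ 19, then t ≤ 38.


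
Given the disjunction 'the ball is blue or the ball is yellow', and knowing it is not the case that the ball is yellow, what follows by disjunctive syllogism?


Disjunctive syllogism: P ∨ Q, ¬P ⊢ Q
Disjunction: the ball is blue ∨ the ball is yellow
We know it is not the case that the ball is yellow.
By disjunctive syllogism, the other disjunct must be true.

The ball is blue


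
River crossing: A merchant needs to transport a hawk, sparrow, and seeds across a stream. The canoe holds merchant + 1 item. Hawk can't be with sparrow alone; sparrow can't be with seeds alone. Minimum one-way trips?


1. merchant+sparrow → 2. merchant ← 3. merchant+hawk → 4. merchant+sparrow ← 5. merchant+seeds → 6. merchant ← 7. merchant+sparrow →
Minimum trips = 7

7


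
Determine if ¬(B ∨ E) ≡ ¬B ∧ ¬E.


Expression 1: ¬(B ∨ E)
Expression 2: ¬B ∧ ¬E
Truth table (B E | Expr1 Expr2):
  T T |   F     F
  T F |   F     F
  F T |   F     F
  F F |   T     T
All 4 rows agree, so the expressions are logically equivalent.

Yes


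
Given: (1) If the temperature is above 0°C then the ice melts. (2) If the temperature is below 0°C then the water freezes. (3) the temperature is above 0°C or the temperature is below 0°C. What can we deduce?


Constructive dilemma: (P → Q) ∧ (R → S), P ∨ R ⊢ Q ∨ S
Premise 1: the temperature is above 0°C → the ice melts
Premise 2: the temperature is below 0°C → the water freezes
Premise 3: the temperature is above 0°C ∨ the temperature is below 0°C
Case 1: Assuming the temperature is above 0°C, then by Premise 1, the ice melts.
Case 2: Assuming the temperature is below 0°C, then by Premise 2, the water freezes.
Since one of the temperature is above 0°C or the temperature is below 0°C must hold, we get the ice melts or the water freezes.

The ice melts or the water freezes.


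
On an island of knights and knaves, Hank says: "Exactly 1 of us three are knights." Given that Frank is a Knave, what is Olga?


Hank claims exactly 1 knights among Hank, Frank, Olga.
Given: Frank is a Knave.

Case 1: Hank is a Knight (tells truth)
  Then exactly 1 of the three are knights.
  Counting Hank, Frank: 1 knight(s) so far. Need 0 more → Olga = Knave.
Case 2: Hank is a Knave (lies)
  Then the count is NOT 1.
  If Olga = Knight, count = 1 = 1 → claim would be true, contradicts lie.
  If Olga = Knave, count = 0 ≠ 1 → lie confirmed ✓

Olga is a Knave.

Knave


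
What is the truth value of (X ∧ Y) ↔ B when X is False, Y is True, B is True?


X = False, Y = True, B = True
Step 1: X ∧ Y = False AND True = False
Step 2: (False) ↔ B: true when both sides have same truth value.
Result: False ↔ True = False

False


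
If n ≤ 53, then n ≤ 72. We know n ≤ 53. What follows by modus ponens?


Modus ponens: P → Q, P ⊢ Q
P: n ≤ 53
Q: n ≤ 72
We have P → Q and P is true.
By modus ponens, Q must be true.

n ≤ 72


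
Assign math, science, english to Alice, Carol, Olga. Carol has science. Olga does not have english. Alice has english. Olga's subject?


From clues:
  Alice → english
  Carol → science
By elimination, Olga gets the remaining.

math


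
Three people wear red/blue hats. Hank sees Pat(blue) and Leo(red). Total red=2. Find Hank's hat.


Total red = 2, seen red = 1
Own red = 2 - 1 = 1
Hank's hat is red.

red


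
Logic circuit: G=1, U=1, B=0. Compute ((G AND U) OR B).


G AND U = 1&1 = 1
1 OR 0 = 1

1


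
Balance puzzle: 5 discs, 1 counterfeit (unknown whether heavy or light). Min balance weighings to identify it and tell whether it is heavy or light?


Let n = 5. 10 possibilities (n discs × lighter/heavier); each weighing has 3 outcomes.
Bound for k weighings: say the first weighing puts j discs on each pan. If it tips, the 2j weighed discs remain suspects (each with a known direction) and k-1 weighings give 3^(k-1) outcomes; 3^(k-1) is odd, so 2j ≤ 3^(k-1) - 1. If it balances, the n - 2j unweighed discs remain with direction unknown: 2(n - 2j) ≤ 3^(k-1) - 1 by the same parity argument. Adding, n ≤ (3^(k-1) - 1) + (3^(k-1) - 1)/2 = (3^k - 3)/2, and the classical three-group strategy achieves this (3 discs in 2 weighings, 12 in 3, 39 in 4, 120 in 5).
So we need the smallest k with (3^k - 3)/2 ≥ 5.
k = 2: (3^2 - 3)/2 = 3 < 5 ✗
k = 3: (3^3 - 3)/2 = 12 ≥ 5 ✓

3


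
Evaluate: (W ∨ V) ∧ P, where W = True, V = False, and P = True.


W = True, V = False, P = True
Step 1: W ∨ V = True OR False = True
Step 2: True ∧ P = True AND True = True
OR is true when at least one operand is true; AND requires both.

True


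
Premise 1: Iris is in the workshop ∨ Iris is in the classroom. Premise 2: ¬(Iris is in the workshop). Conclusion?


Disjunctive syllogism: P ∨ Q, ¬P ⊢ Q
Disjunction: Iris is in the workshop ∨ Iris is in the classroom
We know it is not the case that Iris is in the workshop.
By disjunctive syllogism, the other disjunct must be true.

Iris is in the classroom


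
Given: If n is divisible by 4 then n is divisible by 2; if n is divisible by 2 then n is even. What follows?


Hypothetical syllogism: P → Q, Q → R ⊢ P → R
Premise 1: n is divisible by 4 → n is divisible by 2
Premise 2: n is divisible by 2 → n is even
Chain the implications: the middle term (n is divisible by 2) links the two.
Conclusion: If n is divisible by 4, then n is even.

If n is divisible by 4, then n is even.


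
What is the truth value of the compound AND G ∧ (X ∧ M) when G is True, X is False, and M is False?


G = True, X = False, M = False
Step 1: X ∧ M = False AND False = False
Step 2: G ∧ False = True AND False = False
AND is true only when ALL operands are true.

False


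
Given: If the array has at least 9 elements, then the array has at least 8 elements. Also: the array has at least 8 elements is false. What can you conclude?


Modus tollens: P → Q, ¬Q ⊢ ¬P
P: the array has at least 9 elements
Q: the array has at least 8 elements
We have P → Q and Q is false.
By modus tollens, P must be false.

It is not the case that the array has at least 9 elements


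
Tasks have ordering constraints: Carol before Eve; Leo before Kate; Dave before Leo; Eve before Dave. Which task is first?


Constraints: Carol before Eve; Leo before Kate; Dave before Leo; Eve before Dave
The first task can have nothing scheduled before it, so it must never appear on the right of a 'before'.
Tasks appearing after some 'before': Eve, Kate, Leo, Dave.
The only task not in that list is Carol → it is first.

Carol


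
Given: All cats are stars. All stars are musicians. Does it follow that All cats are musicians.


Premise 1: All cats are stars.
Premise 2: All stars are musicians.
Conclusion: All cats are musicians.
Barbara syllogism (AAA-1): All A are B, All B are C → All A are C.
Middle term (stars) distributed in premise 2.

Valid


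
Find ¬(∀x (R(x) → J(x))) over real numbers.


Original: ∀x (R(x) → J(x))
Rule: ¬∀→∃, ¬∃→∀, negate predicate.
Negation: ∃x (R(x) ∧ ¬J(x))

∃x (R(x) ∧ ¬J(x))


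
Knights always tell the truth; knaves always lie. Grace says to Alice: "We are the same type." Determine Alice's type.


Grace says: "We are the same type."
Case 1: Grace is a Knight (truth-teller)
  Statement is true → they ARE the same → Alice is also a Knight
Case 2: Grace is a Knave (liar)
  Statement is false → they are NOT the same → Alice is a Knight
In both cases, Alice is a Knight.

Knight


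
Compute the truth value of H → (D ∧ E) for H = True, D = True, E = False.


H = True, D = True, E = False
Step 1: D ∧ E = True AND False = False
Step 2: H → (False): false only when H=True and consequent=False.
Result: False

False
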